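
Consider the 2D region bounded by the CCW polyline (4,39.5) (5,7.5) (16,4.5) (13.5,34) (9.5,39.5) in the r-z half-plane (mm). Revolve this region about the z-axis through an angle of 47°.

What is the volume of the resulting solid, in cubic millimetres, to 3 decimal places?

Profile (r,z), 5 vertices: (4,39.5) (5,7.5) (16,4.5) (13.5,34) (9.5,39.5)
edge 0: (4,39.5)→(5,7.5)  cross = 4·7.5 − 5·39.5 = -167.5000; (r_i+r_j)·cross = 9·-167.5000 = -1507.5000
edge 1: (5,7.5)→(16,4.5)  cross = 5·4.5 − 16·7.5 = -97.5000; (r_i+r_j)·cross = 21·-97.5000 = -2047.5000
edge 2: (16,4.5)→(13.5,34)  cross = 16·34 − 13.5·4.5 = 483.2500; (r_i+r_j)·cross = 29.5·483.2500 = 14255.8750
edge 3: (13.5,34)→(9.5,39.5)  cross = 13.5·39.5 − 9.5·34 = 210.2500; (r_i+r_j)·cross = 23·210.2500 = 4835.7500
edge 4: (9.5,39.5)→(4,39.5)  cross = 9.5·39.5 − 4·39.5 = 217.2500; (r_i+r_j)·cross = 13.5·217.2500 = 2932.8750
Σcross = 645.7500 → A = |Σcross|/2 = 322.8750 mm²
Σ(r_i+r_j)·cross = 18469.5000 → first moment M = |Σ|/6 = 3078.2500
R_c = M/A = 3078.2500/322.8750 = 9.5339 mm
θ = 47° = 0.820305 rad
V = θ·R_c·A = 0.820305·9.5339·322.8750 = 2525.103 mm³

Volume = 2525.103 mm³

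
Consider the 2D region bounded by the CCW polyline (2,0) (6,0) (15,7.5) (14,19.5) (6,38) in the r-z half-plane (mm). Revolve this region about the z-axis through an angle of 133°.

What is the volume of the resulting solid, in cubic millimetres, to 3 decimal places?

Volume = 5445.161 mm³

Profile (r,z), 5 vertices: (2,0) (6,0) (15,7.5) (14,19.5) (6,38)
edge 0: (2,0)→(6,0)  cross = 2·0 − 6·0 = 0.0000; (r_i+r_j)·cross = 8·0.0000 = 0.0000
edge 1: (6,0)→(15,7.5)  cross = 6·7.5 − 15·0 = 45.0000; (r_i+r_j)·cross = 21·45.0000 = 945.0000
edge 2: (15,7.5)→(14,19.5)  cross = 15·19.5 − 14·7.5 = 187.5000; (r_i+r_j)·cross = 29·187.5000 = 5437.5000
edge 3: (14,19.5)→(6,38)  cross = 14·38 − 6·19.5 = 415.0000; (r_i+r_j)·cross = 20·415.0000 = 8300.0000
edge 4: (6,38)→(2,0)  cross = 6·0 − 2·38 = -76.0000; (r_i+r_j)·cross = 8·-76.0000 = -608.0000
Σcross = 571.5000 → A = |Σcross|/2 = 285.7500 mm²
Σ(r_i+r_j)·cross = 14074.5000 → first moment M = |Σ|/6 = 2345.7500
R_c = M/A = 2345.7500/285.7500 = 8.2091 mm
θ = 133° = 2.321288 rad
V = θ·R_c·A = 2.321288·8.2091·285.7500 = 5445.161 mm³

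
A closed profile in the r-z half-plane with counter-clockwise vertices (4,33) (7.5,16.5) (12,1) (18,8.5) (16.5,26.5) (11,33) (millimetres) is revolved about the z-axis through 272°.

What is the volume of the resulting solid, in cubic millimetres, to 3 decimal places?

Profile (r,z), 6 vertices: (4,33) (7.5,16.5) (12,1) (18,8.5) (16.5,26.5) (11,33)
edge 0: (4,33)→(7.5,16.5)  cross = 4·16.5 − 7.5·33 = -181.5000; (r_i+r_j)·cross = 11.5·-181.5000 = -2087.2500
edge 1: (7.5,16.5)→(12,1)  cross = 7.5·1 − 12·16.5 = -190.5000; (r_i+r_j)·cross = 19.5·-190.5000 = -3714.7500
edge 2: (12,1)→(18,8.5)  cross = 12·8.5 − 18·1 = 84.0000; (r_i+r_j)·cross = 30·84.0000 = 2520.0000
edge 3: (18,8.5)→(16.5,26.5)  cross = 18·26.5 − 16.5·8.5 = 336.7500; (r_i+r_j)·cross = 34.5·336.7500 = 11617.8750
edge 4: (16.5,26.5)→(11,33)  cross = 16.5·33 − 11·26.5 = 253.0000; (r_i+r_j)·cross = 27.5·253.0000 = 6957.5000
edge 5: (11,33)→(4,33)  cross = 11·33 − 4·33 = 231.0000; (r_i+r_j)·cross = 15·231.0000 = 3465.0000
Σcross = 532.7500 → A = |Σcross|/2 = 266.3750 mm²
Σ(r_i+r_j)·cross = 18758.3750 → first moment M = |Σ|/6 = 3126.3958
R_c = M/A = 3126.3958/266.3750 = 11.7368 mm
θ = 272° = 4.747296 rad
V = θ·R_c·A = 4.747296·11.7368·266.3750 = 14841.925 mm³

Volume = 14841.925 mm³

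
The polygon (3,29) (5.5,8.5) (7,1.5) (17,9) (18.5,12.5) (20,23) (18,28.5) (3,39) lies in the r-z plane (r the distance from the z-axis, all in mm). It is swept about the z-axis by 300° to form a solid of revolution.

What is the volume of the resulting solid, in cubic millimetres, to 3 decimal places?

Profile (r,z), 8 vertices: (3,29) (5.5,8.5) (7,1.5) (17,9) (18.5,12.5) (20,23) (18,28.5) (3,39)
edge 0: (3,29)→(5.5,8.5)  cross = 3·8.5 − 5.5·29 = -134.0000; (r_i+r_j)·cross = 8.5·-134.0000 = -1139.0000
edge 1: (5.5,8.5)→(7,1.5)  cross = 5.5·1.5 − 7·8.5 = -51.2500; (r_i+r_j)·cross = 12.5·-51.2500 = -640.6250
edge 2: (7,1.5)→(17,9)  cross = 7·9 − 17·1.5 = 37.5000; (r_i+r_j)·cross = 24·37.5000 = 900.0000
edge 3: (17,9)→(18.5,12.5)  cross = 17·12.5 − 18.5·9 = 46.0000; (r_i+r_j)·cross = 35.5·46.0000 = 1633.0000
edge 4: (18.5,12.5)→(20,23)  cross = 18.5·23 − 20·12.5 = 175.5000; (r_i+r_j)·cross = 38.5·175.5000 = 6756.7500
edge 5: (20,23)→(18,28.5)  cross = 20·28.5 − 18·23 = 156.0000; (r_i+r_j)·cross = 38·156.0000 = 5928.0000
edge 6: (18,28.5)→(3,39)  cross = 18·39 − 3·28.5 = 616.5000; (r_i+r_j)·cross = 21·616.5000 = 12946.5000
edge 7: (3,39)→(3,29)  cross = 3·29 − 3·39 = -30.0000; (r_i+r_j)·cross = 6·-30.0000 = -180.0000
Σcross = 816.2500 → A = |Σcross|/2 = 408.1250 mm²
Σ(r_i+r_j)·cross = 26204.6250 → first moment M = |Σ|/6 = 4367.4375
R_c = M/A = 4367.4375/408.1250 = 10.7012 mm
θ = 300° = 5.235988 rad
V = θ·R_c·A = 5.235988·10.7012·408.1250 = 22867.849 mm³

Volume = 22867.849 mm³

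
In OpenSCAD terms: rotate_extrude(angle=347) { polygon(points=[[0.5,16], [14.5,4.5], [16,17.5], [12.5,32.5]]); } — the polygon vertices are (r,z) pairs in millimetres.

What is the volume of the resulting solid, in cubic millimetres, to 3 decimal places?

Volume = 13194.138 mm³

Profile (r,z), 4 vertices: (0.5,16) (14.5,4.5) (16,17.5) (12.5,32.5)
edge 0: (0.5,16)→(14.5,4.5)  cross = 0.5·4.5 − 14.5·16 = -229.7500; (r_i+r_j)·cross = 15·-229.7500 = -3446.2500
edge 1: (14.5,4.5)→(16,17.5)  cross = 14.5·17.5 − 16·4.5 = 181.7500; (r_i+r_j)·cross = 30.5·181.7500 = 5543.3750
edge 2: (16,17.5)→(12.5,32.5)  cross = 16·32.5 − 12.5·17.5 = 301.2500; (r_i+r_j)·cross = 28.5·301.2500 = 8585.6250
edge 3: (12.5,32.5)→(0.5,16)  cross = 12.5·16 − 0.5·32.5 = 183.7500; (r_i+r_j)·cross = 13·183.7500 = 2388.7500
Σcross = 437.0000 → A = |Σcross|/2 = 218.5000 mm²
Σ(r_i+r_j)·cross = 13071.5000 → first moment M = |Σ|/6 = 2178.5833
R_c = M/A = 2178.5833/218.5000 = 9.9706 mm
θ = 347° = 6.056293 rad
V = θ·R_c·A = 6.056293·9.9706·218.5000 = 13194.138 mm³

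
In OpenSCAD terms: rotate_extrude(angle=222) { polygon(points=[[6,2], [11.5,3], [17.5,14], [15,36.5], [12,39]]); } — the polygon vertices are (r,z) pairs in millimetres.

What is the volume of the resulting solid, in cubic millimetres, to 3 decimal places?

Profile (r,z), 5 vertices: (6,2) (11.5,3) (17.5,14) (15,36.5) (12,39)
edge 0: (6,2)→(11.5,3)  cross = 6·3 − 11.5·2 = -5.0000; (r_i+r_j)·cross = 17.5·-5.0000 = -87.5000
edge 1: (11.5,3)→(17.5,14)  cross = 11.5·14 − 17.5·3 = 108.5000; (r_i+r_j)·cross = 29·108.5000 = 3146.5000
edge 2: (17.5,14)→(15,36.5)  cross = 17.5·36.5 − 15·14 = 428.7500; (r_i+r_j)·cross = 32.5·428.7500 = 13934.3750
edge 3: (15,36.5)→(12,39)  cross = 15·39 − 12·36.5 = 147.0000; (r_i+r_j)·cross = 27·147.0000 = 3969.0000
edge 4: (12,39)→(6,2)  cross = 12·2 − 6·39 = -210.0000; (r_i+r_j)·cross = 18·-210.0000 = -3780.0000
Σcross = 469.2500 → A = |Σcross|/2 = 234.6250 mm²
Σ(r_i+r_j)·cross = 17182.3750 → first moment M = |Σ|/6 = 2863.7292
R_c = M/A = 2863.7292/234.6250 = 12.2056 mm
θ = 222° = 3.874631 rad
V = θ·R_c·A = 3.874631·12.2056·234.6250 = 11095.894 mm³

Volume = 11095.894 mm³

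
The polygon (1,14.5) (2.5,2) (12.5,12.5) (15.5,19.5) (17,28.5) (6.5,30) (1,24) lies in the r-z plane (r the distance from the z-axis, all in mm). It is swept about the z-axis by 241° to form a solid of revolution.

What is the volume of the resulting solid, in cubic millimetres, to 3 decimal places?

Volume = 9474.301 mm³

Profile (r,z), 7 vertices: (1,14.5) (2.5,2) (12.5,12.5) (15.5,19.5) (17,28.5) (6.5,30) (1,24)
edge 0: (1,14.5)→(2.5,2)  cross = 1·2 − 2.5·14.5 = -34.2500; (r_i+r_j)·cross = 3.5·-34.2500 = -119.8750
edge 1: (2.5,2)→(12.5,12.5)  cross = 2.5·12.5 − 12.5·2 = 6.2500; (r_i+r_j)·cross = 15·6.2500 = 93.7500
edge 2: (12.5,12.5)→(15.5,19.5)  cross = 12.5·19.5 − 15.5·12.5 = 50.0000; (r_i+r_j)·cross = 28·50.0000 = 1400.0000
edge 3: (15.5,19.5)→(17,28.5)  cross = 15.5·28.5 − 17·19.5 = 110.2500; (r_i+r_j)·cross = 32.5·110.2500 = 3583.1250
edge 4: (17,28.5)→(6.5,30)  cross = 17·30 − 6.5·28.5 = 324.7500; (r_i+r_j)·cross = 23.5·324.7500 = 7631.6250
edge 5: (6.5,30)→(1,24)  cross = 6.5·24 − 1·30 = 126.0000; (r_i+r_j)·cross = 7.5·126.0000 = 945.0000
edge 6: (1,24)→(1,14.5)  cross = 1·14.5 − 1·24 = -9.5000; (r_i+r_j)·cross = 2·-9.5000 = -19.0000
Σcross = 573.5000 → A = |Σcross|/2 = 286.7500 mm²
Σ(r_i+r_j)·cross = 13514.6250 → first moment M = |Σ|/6 = 2252.4375
R_c = M/A = 2252.4375/286.7500 = 7.8551 mm
θ = 241° = 4.206243 rad
V = θ·R_c·A = 4.206243·7.8551·286.7500 = 9474.301 mm³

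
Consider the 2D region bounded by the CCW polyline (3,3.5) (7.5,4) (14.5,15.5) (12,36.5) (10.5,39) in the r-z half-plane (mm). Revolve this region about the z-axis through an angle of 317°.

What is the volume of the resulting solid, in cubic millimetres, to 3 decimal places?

Volume = 10190.761 mm³

Profile (r,z), 5 vertices: (3,3.5) (7.5,4) (14.5,15.5) (12,36.5) (10.5,39)
edge 0: (3,3.5)→(7.5,4)  cross = 3·4 − 7.5·3.5 = -14.2500; (r_i+r_j)·cross = 10.5·-14.2500 = -149.6250
edge 1: (7.5,4)→(14.5,15.5)  cross = 7.5·15.5 − 14.5·4 = 58.2500; (r_i+r_j)·cross = 22·58.2500 = 1281.5000
edge 2: (14.5,15.5)→(12,36.5)  cross = 14.5·36.5 − 12·15.5 = 343.2500; (r_i+r_j)·cross = 26.5·343.2500 = 9096.1250
edge 3: (12,36.5)→(10.5,39)  cross = 12·39 − 10.5·36.5 = 84.7500; (r_i+r_j)·cross = 22.5·84.7500 = 1906.8750
edge 4: (10.5,39)→(3,3.5)  cross = 10.5·3.5 − 3·39 = -80.2500; (r_i+r_j)·cross = 13.5·-80.2500 = -1083.3750
Σcross = 391.7500 → A = |Σcross|/2 = 195.8750 mm²
Σ(r_i+r_j)·cross = 11051.5000 → first moment M = |Σ|/6 = 1841.9167
R_c = M/A = 1841.9167/195.8750 = 9.4035 mm
θ = 317° = 5.532694 rad
V = θ·R_c·A = 5.532694·9.4035·195.8750 = 10190.761 mm³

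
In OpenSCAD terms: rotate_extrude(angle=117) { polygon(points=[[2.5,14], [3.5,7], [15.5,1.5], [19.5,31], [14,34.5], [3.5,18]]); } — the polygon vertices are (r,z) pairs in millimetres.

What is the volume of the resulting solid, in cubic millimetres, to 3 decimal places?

Profile (r,z), 6 vertices: (2.5,14) (3.5,7) (15.5,1.5) (19.5,31) (14,34.5) (3.5,18)
edge 0: (2.5,14)→(3.5,7)  cross = 2.5·7 − 3.5·14 = -31.5000; (r_i+r_j)·cross = 6·-31.5000 = -189.0000
edge 1: (3.5,7)→(15.5,1.5)  cross = 3.5·1.5 − 15.5·7 = -103.2500; (r_i+r_j)·cross = 19·-103.2500 = -1961.7500
edge 2: (15.5,1.5)→(19.5,31)  cross = 15.5·31 − 19.5·1.5 = 451.2500; (r_i+r_j)·cross = 35·451.2500 = 15793.7500
edge 3: (19.5,31)→(14,34.5)  cross = 19.5·34.5 − 14·31 = 238.7500; (r_i+r_j)·cross = 33.5·238.7500 = 7998.1250
edge 4: (14,34.5)→(3.5,18)  cross = 14·18 − 3.5·34.5 = 131.2500; (r_i+r_j)·cross = 17.5·131.2500 = 2296.8750
edge 5: (3.5,18)→(2.5,14)  cross = 3.5·14 − 2.5·18 = 4.0000; (r_i+r_j)·cross = 6·4.0000 = 24.0000
Σcross = 690.5000 → A = |Σcross|/2 = 345.2500 mm²
Σ(r_i+r_j)·cross = 23962.0000 → first moment M = |Σ|/6 = 3993.6667
R_c = M/A = 3993.6667/345.2500 = 11.5675 mm
θ = 117° = 2.042035 rad
V = θ·R_c·A = 2.042035·11.5675·345.2500 = 8155.208 mm³

Volume = 8155.208 mm³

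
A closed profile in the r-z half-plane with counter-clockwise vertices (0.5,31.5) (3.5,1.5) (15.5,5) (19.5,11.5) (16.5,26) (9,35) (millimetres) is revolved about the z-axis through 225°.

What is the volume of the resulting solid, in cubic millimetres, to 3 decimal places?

Profile (r,z), 6 vertices: (0.5,31.5) (3.5,1.5) (15.5,5) (19.5,11.5) (16.5,26) (9,35)
edge 0: (0.5,31.5)→(3.5,1.5)  cross = 0.5·1.5 − 3.5·31.5 = -109.5000; (r_i+r_j)·cross = 4·-109.5000 = -438.0000
edge 1: (3.5,1.5)→(15.5,5)  cross = 3.5·5 − 15.5·1.5 = -5.7500; (r_i+r_j)·cross = 19·-5.7500 = -109.2500
edge 2: (15.5,5)→(19.5,11.5)  cross = 15.5·11.5 − 19.5·5 = 80.7500; (r_i+r_j)·cross = 35·80.7500 = 2826.2500
edge 3: (19.5,11.5)→(16.5,26)  cross = 19.5·26 − 16.5·11.5 = 317.2500; (r_i+r_j)·cross = 36·317.2500 = 11421.0000
edge 4: (16.5,26)→(9,35)  cross = 16.5·35 − 9·26 = 343.5000; (r_i+r_j)·cross = 25.5·343.5000 = 8759.2500
edge 5: (9,35)→(0.5,31.5)  cross = 9·31.5 − 0.5·35 = 266.0000; (r_i+r_j)·cross = 9.5·266.0000 = 2527.0000
Σcross = 892.2500 → A = |Σcross|/2 = 446.1250 mm²
Σ(r_i+r_j)·cross = 24986.2500 → first moment M = |Σ|/6 = 4164.3750
R_c = M/A = 4164.3750/446.1250 = 9.3345 mm
θ = 225° = 3.926991 rad
V = θ·R_c·A = 3.926991·9.3345·446.1250 = 16353.462 mm³

Volume = 16353.462 mm³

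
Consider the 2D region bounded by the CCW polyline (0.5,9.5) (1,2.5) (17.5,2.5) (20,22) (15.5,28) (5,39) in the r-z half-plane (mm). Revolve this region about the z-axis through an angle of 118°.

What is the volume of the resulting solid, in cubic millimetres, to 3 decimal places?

Volume = 10035.802 mm³

Profile (r,z), 6 vertices: (0.5,9.5) (1,2.5) (17.5,2.5) (20,22) (15.5,28) (5,39)
edge 0: (0.5,9.5)→(1,2.5)  cross = 0.5·2.5 − 1·9.5 = -8.2500; (r_i+r_j)·cross = 1.5·-8.2500 = -12.3750
edge 1: (1,2.5)→(17.5,2.5)  cross = 1·2.5 − 17.5·2.5 = -41.2500; (r_i+r_j)·cross = 18.5·-41.2500 = -763.1250
edge 2: (17.5,2.5)→(20,22)  cross = 17.5·22 − 20·2.5 = 335.0000; (r_i+r_j)·cross = 37.5·335.0000 = 12562.5000
edge 3: (20,22)→(15.5,28)  cross = 20·28 − 15.5·22 = 219.0000; (r_i+r_j)·cross = 35.5·219.0000 = 7774.5000
edge 4: (15.5,28)→(5,39)  cross = 15.5·39 − 5·28 = 464.5000; (r_i+r_j)·cross = 20.5·464.5000 = 9522.2500
edge 5: (5,39)→(0.5,9.5)  cross = 5·9.5 − 0.5·39 = 28.0000; (r_i+r_j)·cross = 5.5·28.0000 = 154.0000
Σcross = 997.0000 → A = |Σcross|/2 = 498.5000 mm²
Σ(r_i+r_j)·cross = 29237.7500 → first moment M = |Σ|/6 = 4872.9583
R_c = M/A = 4872.9583/498.5000 = 9.7752 mm
θ = 118° = 2.059489 rad
V = θ·R_c·A = 2.059489·9.7752·498.5000 = 10035.802 mm³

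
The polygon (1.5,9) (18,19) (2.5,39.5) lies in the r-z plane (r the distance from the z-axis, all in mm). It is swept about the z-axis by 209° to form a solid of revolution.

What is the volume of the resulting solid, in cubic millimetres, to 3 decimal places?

Profile (r,z), 3 vertices: (1.5,9) (18,19) (2.5,39.5)
edge 0: (1.5,9)→(18,19)  cross = 1.5·19 − 18·9 = -133.5000; (r_i+r_j)·cross = 19.5·-133.5000 = -2603.2500
edge 1: (18,19)→(2.5,39.5)  cross = 18·39.5 − 2.5·19 = 663.5000; (r_i+r_j)·cross = 20.5·663.5000 = 13601.7500
edge 2: (2.5,39.5)→(1.5,9)  cross = 2.5·9 − 1.5·39.5 = -36.7500; (r_i+r_j)·cross = 4·-36.7500 = -147.0000
Σcross = 493.2500 → A = |Σcross|/2 = 246.6250 mm²
Σ(r_i+r_j)·cross = 10851.5000 → first moment M = |Σ|/6 = 1808.5833
R_c = M/A = 1808.5833/246.6250 = 7.3333 mm
θ = 209° = 3.647738 rad
V = θ·R_c·A = 3.647738·7.3333·246.6250 = 6597.238 mm³

Volume = 6597.238 mm³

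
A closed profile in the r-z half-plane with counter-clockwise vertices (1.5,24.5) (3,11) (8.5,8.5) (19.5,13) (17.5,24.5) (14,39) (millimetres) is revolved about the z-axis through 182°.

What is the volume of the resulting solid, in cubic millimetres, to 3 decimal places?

Volume = 11529.501 mm³

Profile (r,z), 6 vertices: (1.5,24.5) (3,11) (8.5,8.5) (19.5,13) (17.5,24.5) (14,39)
edge 0: (1.5,24.5)→(3,11)  cross = 1.5·11 − 3·24.5 = -57.0000; (r_i+r_j)·cross = 4.5·-57.0000 = -256.5000
edge 1: (3,11)→(8.5,8.5)  cross = 3·8.5 − 8.5·11 = -68.0000; (r_i+r_j)·cross = 11.5·-68.0000 = -782.0000
edge 2: (8.5,8.5)→(19.5,13)  cross = 8.5·13 − 19.5·8.5 = -55.2500; (r_i+r_j)·cross = 28·-55.2500 = -1547.0000
edge 3: (19.5,13)→(17.5,24.5)  cross = 19.5·24.5 − 17.5·13 = 250.2500; (r_i+r_j)·cross = 37·250.2500 = 9259.2500
edge 4: (17.5,24.5)→(14,39)  cross = 17.5·39 − 14·24.5 = 339.5000; (r_i+r_j)·cross = 31.5·339.5000 = 10694.2500
edge 5: (14,39)→(1.5,24.5)  cross = 14·24.5 − 1.5·39 = 284.5000; (r_i+r_j)·cross = 15.5·284.5000 = 4409.7500
Σcross = 694.0000 → A = |Σcross|/2 = 347.0000 mm²
Σ(r_i+r_j)·cross = 21777.7500 → first moment M = |Σ|/6 = 3629.6250
R_c = M/A = 3629.6250/347.0000 = 10.4600 mm
θ = 182° = 3.176499 rad
V = θ·R_c·A = 3.176499·10.4600·347.0000 = 11529.501 mm³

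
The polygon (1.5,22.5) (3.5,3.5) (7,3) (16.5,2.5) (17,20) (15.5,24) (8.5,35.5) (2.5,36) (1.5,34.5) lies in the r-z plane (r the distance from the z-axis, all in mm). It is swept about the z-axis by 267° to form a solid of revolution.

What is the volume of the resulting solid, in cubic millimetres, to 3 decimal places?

Volume = 17338.803 mm³

Profile (r,z), 9 vertices: (1.5,22.5) (3.5,3.5) (7,3) (16.5,2.5) (17,20) (15.5,24) (8.5,35.5) (2.5,36) (1.5,34.5)
edge 0: (1.5,22.5)→(3.5,3.5)  cross = 1.5·3.5 − 3.5·22.5 = -73.5000; (r_i+r_j)·cross = 5·-73.5000 = -367.5000
edge 1: (3.5,3.5)→(7,3)  cross = 3.5·3 − 7·3.5 = -14.0000; (r_i+r_j)·cross = 10.5·-14.0000 = -147.0000
edge 2: (7,3)→(16.5,2.5)  cross = 7·2.5 − 16.5·3 = -32.0000; (r_i+r_j)·cross = 23.5·-32.0000 = -752.0000
edge 3: (16.5,2.5)→(17,20)  cross = 16.5·20 − 17·2.5 = 287.5000; (r_i+r_j)·cross = 33.5·287.5000 = 9631.2500
edge 4: (17,20)→(15.5,24)  cross = 17·24 − 15.5·20 = 98.0000; (r_i+r_j)·cross = 32.5·98.0000 = 3185.0000
edge 5: (15.5,24)→(8.5,35.5)  cross = 15.5·35.5 − 8.5·24 = 346.2500; (r_i+r_j)·cross = 24·346.2500 = 8310.0000
edge 6: (8.5,35.5)→(2.5,36)  cross = 8.5·36 − 2.5·35.5 = 217.2500; (r_i+r_j)·cross = 11·217.2500 = 2389.7500
edge 7: (2.5,36)→(1.5,34.5)  cross = 2.5·34.5 − 1.5·36 = 32.2500; (r_i+r_j)·cross = 4·32.2500 = 129.0000
edge 8: (1.5,34.5)→(1.5,22.5)  cross = 1.5·22.5 − 1.5·34.5 = -18.0000; (r_i+r_j)·cross = 3·-18.0000 = -54.0000
Σcross = 843.7500 → A = |Σcross|/2 = 421.8750 mm²
Σ(r_i+r_j)·cross = 22324.5000 → first moment M = |Σ|/6 = 3720.7500
R_c = M/A = 3720.7500/421.8750 = 8.8196 mm
θ = 267° = 4.660029 rad
V = θ·R_c·A = 4.660029·8.8196·421.8750 = 17338.803 mm³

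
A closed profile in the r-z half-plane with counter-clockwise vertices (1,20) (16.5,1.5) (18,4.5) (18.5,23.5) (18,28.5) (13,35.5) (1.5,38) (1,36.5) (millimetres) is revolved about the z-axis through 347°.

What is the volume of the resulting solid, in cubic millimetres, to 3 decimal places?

Profile (r,z), 8 vertices: (1,20) (16.5,1.5) (18,4.5) (18.5,23.5) (18,28.5) (13,35.5) (1.5,38) (1,36.5)
edge 0: (1,20)→(16.5,1.5)  cross = 1·1.5 − 16.5·20 = -328.5000; (r_i+r_j)·cross = 17.5·-328.5000 = -5748.7500
edge 1: (16.5,1.5)→(18,4.5)  cross = 16.5·4.5 − 18·1.5 = 47.2500; (r_i+r_j)·cross = 34.5·47.2500 = 1630.1250
edge 2: (18,4.5)→(18.5,23.5)  cross = 18·23.5 − 18.5·4.5 = 339.7500; (r_i+r_j)·cross = 36.5·339.7500 = 12400.8750
edge 3: (18.5,23.5)→(18,28.5)  cross = 18.5·28.5 − 18·23.5 = 104.2500; (r_i+r_j)·cross = 36.5·104.2500 = 3805.1250
edge 4: (18,28.5)→(13,35.5)  cross = 18·35.5 − 13·28.5 = 268.5000; (r_i+r_j)·cross = 31·268.5000 = 8323.5000
edge 5: (13,35.5)→(1.5,38)  cross = 13·38 − 1.5·35.5 = 440.7500; (r_i+r_j)·cross = 14.5·440.7500 = 6390.8750
edge 6: (1.5,38)→(1,36.5)  cross = 1.5·36.5 − 1·38 = 16.7500; (r_i+r_j)·cross = 2.5·16.7500 = 41.8750
edge 7: (1,36.5)→(1,20)  cross = 1·20 − 1·36.5 = -16.5000; (r_i+r_j)·cross = 2·-16.5000 = -33.0000
Σcross = 872.2500 → A = |Σcross|/2 = 436.1250 mm²
Σ(r_i+r_j)·cross = 26810.6250 → first moment M = |Σ|/6 = 4468.4375
R_c = M/A = 4468.4375/436.1250 = 10.2458 mm
θ = 347° = 6.056293 rad
V = θ·R_c·A = 6.056293·10.2458·436.1250 = 27062.165 mm³

Volume = 27062.165 mm³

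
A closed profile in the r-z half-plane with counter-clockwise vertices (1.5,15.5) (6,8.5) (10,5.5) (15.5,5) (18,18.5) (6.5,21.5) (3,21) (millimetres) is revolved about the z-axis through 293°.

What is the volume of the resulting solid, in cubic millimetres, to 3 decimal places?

Profile (r,z), 7 vertices: (1.5,15.5) (6,8.5) (10,5.5) (15.5,5) (18,18.5) (6.5,21.5) (3,21)
edge 0: (1.5,15.5)→(6,8.5)  cross = 1.5·8.5 − 6·15.5 = -80.2500; (r_i+r_j)·cross = 7.5·-80.2500 = -601.8750
edge 1: (6,8.5)→(10,5.5)  cross = 6·5.5 − 10·8.5 = -52.0000; (r_i+r_j)·cross = 16·-52.0000 = -832.0000
edge 2: (10,5.5)→(15.5,5)  cross = 10·5 − 15.5·5.5 = -35.2500; (r_i+r_j)·cross = 25.5·-35.2500 = -898.8750
edge 3: (15.5,5)→(18,18.5)  cross = 15.5·18.5 − 18·5 = 196.7500; (r_i+r_j)·cross = 33.5·196.7500 = 6591.1250
edge 4: (18,18.5)→(6.5,21.5)  cross = 18·21.5 − 6.5·18.5 = 266.7500; (r_i+r_j)·cross = 24.5·266.7500 = 6535.3750
edge 5: (6.5,21.5)→(3,21)  cross = 6.5·21 − 3·21.5 = 72.0000; (r_i+r_j)·cross = 9.5·72.0000 = 684.0000
edge 6: (3,21)→(1.5,15.5)  cross = 3·15.5 − 1.5·21 = 15.0000; (r_i+r_j)·cross = 4.5·15.0000 = 67.5000
Σcross = 383.0000 → A = |Σcross|/2 = 191.5000 mm²
Σ(r_i+r_j)·cross = 11545.2500 → first moment M = |Σ|/6 = 1924.2083
R_c = M/A = 1924.2083/191.5000 = 10.0481 mm
θ = 293° = 5.113815 rad
V = θ·R_c·A = 5.113815·10.0481·191.5000 = 9840.045 mm³

Volume = 9840.045 mm³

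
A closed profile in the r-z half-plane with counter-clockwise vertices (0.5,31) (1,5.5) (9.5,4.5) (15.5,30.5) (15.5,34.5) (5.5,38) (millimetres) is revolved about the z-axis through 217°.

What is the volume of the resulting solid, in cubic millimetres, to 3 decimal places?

Profile (r,z), 6 vertices: (0.5,31) (1,5.5) (9.5,4.5) (15.5,30.5) (15.5,34.5) (5.5,38)
edge 0: (0.5,31)→(1,5.5)  cross = 0.5·5.5 − 1·31 = -28.2500; (r_i+r_j)·cross = 1.5·-28.2500 = -42.3750
edge 1: (1,5.5)→(9.5,4.5)  cross = 1·4.5 − 9.5·5.5 = -47.7500; (r_i+r_j)·cross = 10.5·-47.7500 = -501.3750
edge 2: (9.5,4.5)→(15.5,30.5)  cross = 9.5·30.5 − 15.5·4.5 = 220.0000; (r_i+r_j)·cross = 25·220.0000 = 5500.0000
edge 3: (15.5,30.5)→(15.5,34.5)  cross = 15.5·34.5 − 15.5·30.5 = 62.0000; (r_i+r_j)·cross = 31·62.0000 = 1922.0000
edge 4: (15.5,34.5)→(5.5,38)  cross = 15.5·38 − 5.5·34.5 = 399.2500; (r_i+r_j)·cross = 21·399.2500 = 8384.2500
edge 5: (5.5,38)→(0.5,31)  cross = 5.5·31 − 0.5·38 = 151.5000; (r_i+r_j)·cross = 6·151.5000 = 909.0000
Σcross = 756.7500 → A = |Σcross|/2 = 378.3750 mm²
Σ(r_i+r_j)·cross = 16171.5000 → first moment M = |Σ|/6 = 2695.2500
R_c = M/A = 2695.2500/378.3750 = 7.1232 mm
θ = 217° = 3.787364 rad
V = θ·R_c·A = 3.787364·7.1232·378.3750 = 10207.894 mm³

Volume = 10207.894 mm³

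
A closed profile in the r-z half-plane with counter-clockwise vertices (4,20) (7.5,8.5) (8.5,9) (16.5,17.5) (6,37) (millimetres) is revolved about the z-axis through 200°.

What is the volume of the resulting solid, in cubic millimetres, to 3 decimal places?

Volume = 5637.413 mm³

Profile (r,z), 5 vertices: (4,20) (7.5,8.5) (8.5,9) (16.5,17.5) (6,37)
edge 0: (4,20)→(7.5,8.5)  cross = 4·8.5 − 7.5·20 = -116.0000; (r_i+r_j)·cross = 11.5·-116.0000 = -1334.0000
edge 1: (7.5,8.5)→(8.5,9)  cross = 7.5·9 − 8.5·8.5 = -4.7500; (r_i+r_j)·cross = 16·-4.7500 = -76.0000
edge 2: (8.5,9)→(16.5,17.5)  cross = 8.5·17.5 − 16.5·9 = 0.2500; (r_i+r_j)·cross = 25·0.2500 = 6.2500
edge 3: (16.5,17.5)→(6,37)  cross = 16.5·37 − 6·17.5 = 505.5000; (r_i+r_j)·cross = 22.5·505.5000 = 11373.7500
edge 4: (6,37)→(4,20)  cross = 6·20 − 4·37 = -28.0000; (r_i+r_j)·cross = 10·-28.0000 = -280.0000
Σcross = 357.0000 → A = |Σcross|/2 = 178.5000 mm²
Σ(r_i+r_j)·cross = 9690.0000 → first moment M = |Σ|/6 = 1615.0000
R_c = M/A = 1615.0000/178.5000 = 9.0476 mm
θ = 200° = 3.490659 rad
V = θ·R_c·A = 3.490659·9.0476·178.5000 = 5637.413 mm³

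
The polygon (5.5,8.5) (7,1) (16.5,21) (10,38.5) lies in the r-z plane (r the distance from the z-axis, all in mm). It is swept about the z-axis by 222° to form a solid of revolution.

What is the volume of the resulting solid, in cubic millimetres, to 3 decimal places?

Profile (r,z), 4 vertices: (5.5,8.5) (7,1) (16.5,21) (10,38.5)
edge 0: (5.5,8.5)→(7,1)  cross = 5.5·1 − 7·8.5 = -54.0000; (r_i+r_j)·cross = 12.5·-54.0000 = -675.0000
edge 1: (7,1)→(16.5,21)  cross = 7·21 − 16.5·1 = 130.5000; (r_i+r_j)·cross = 23.5·130.5000 = 3066.7500
edge 2: (16.5,21)→(10,38.5)  cross = 16.5·38.5 − 10·21 = 425.2500; (r_i+r_j)·cross = 26.5·425.2500 = 11269.1250
edge 3: (10,38.5)→(5.5,8.5)  cross = 10·8.5 − 5.5·38.5 = -126.7500; (r_i+r_j)·cross = 15.5·-126.7500 = -1964.6250
Σcross = 375.0000 → A = |Σcross|/2 = 187.5000 mm²
Σ(r_i+r_j)·cross = 11696.2500 → first moment M = |Σ|/6 = 1949.3750
R_c = M/A = 1949.3750/187.5000 = 10.3967 mm
θ = 222° = 3.874631 rad
V = θ·R_c·A = 3.874631·10.3967·187.5000 = 7553.109 mm³

Volume = 7553.109 mm³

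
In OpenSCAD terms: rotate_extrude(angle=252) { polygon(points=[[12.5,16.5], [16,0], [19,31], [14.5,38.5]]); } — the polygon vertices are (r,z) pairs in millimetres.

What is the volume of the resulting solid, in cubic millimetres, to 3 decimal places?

Profile (r,z), 4 vertices: (12.5,16.5) (16,0) (19,31) (14.5,38.5)
edge 0: (12.5,16.5)→(16,0)  cross = 12.5·0 − 16·16.5 = -264.0000; (r_i+r_j)·cross = 28.5·-264.0000 = -7524.0000
edge 1: (16,0)→(19,31)  cross = 16·31 − 19·0 = 496.0000; (r_i+r_j)·cross = 35·496.0000 = 17360.0000
edge 2: (19,31)→(14.5,38.5)  cross = 19·38.5 − 14.5·31 = 282.0000; (r_i+r_j)·cross = 33.5·282.0000 = 9447.0000
edge 3: (14.5,38.5)→(12.5,16.5)  cross = 14.5·16.5 − 12.5·38.5 = -242.0000; (r_i+r_j)·cross = 27·-242.0000 = -6534.0000
Σcross = 272.0000 → A = |Σcross|/2 = 136.0000 mm²
Σ(r_i+r_j)·cross = 12749.0000 → first moment M = |Σ|/6 = 2124.8333
R_c = M/A = 2124.8333/136.0000 = 15.6238 mm
θ = 252° = 4.398230 rad
V = θ·R_c·A = 4.398230·15.6238·136.0000 = 9345.505 mm³

Volume = 9345.505 mm³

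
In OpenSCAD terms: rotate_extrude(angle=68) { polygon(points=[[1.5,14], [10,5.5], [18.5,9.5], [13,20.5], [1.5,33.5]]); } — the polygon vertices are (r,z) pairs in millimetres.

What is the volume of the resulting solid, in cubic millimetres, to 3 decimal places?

Volume = 2399.313 mm³

Profile (r,z), 5 vertices: (1.5,14) (10,5.5) (18.5,9.5) (13,20.5) (1.5,33.5)
edge 0: (1.5,14)→(10,5.5)  cross = 1.5·5.5 − 10·14 = -131.7500; (r_i+r_j)·cross = 11.5·-131.7500 = -1515.1250
edge 1: (10,5.5)→(18.5,9.5)  cross = 10·9.5 − 18.5·5.5 = -6.7500; (r_i+r_j)·cross = 28.5·-6.7500 = -192.3750
edge 2: (18.5,9.5)→(13,20.5)  cross = 18.5·20.5 − 13·9.5 = 255.7500; (r_i+r_j)·cross = 31.5·255.7500 = 8056.1250
edge 3: (13,20.5)→(1.5,33.5)  cross = 13·33.5 − 1.5·20.5 = 404.7500; (r_i+r_j)·cross = 14.5·404.7500 = 5868.8750
edge 4: (1.5,33.5)→(1.5,14)  cross = 1.5·14 − 1.5·33.5 = -29.2500; (r_i+r_j)·cross = 3·-29.2500 = -87.7500
Σcross = 492.7500 → A = |Σcross|/2 = 246.3750 mm²
Σ(r_i+r_j)·cross = 12129.7500 → first moment M = |Σ|/6 = 2021.6250
R_c = M/A = 2021.6250/246.3750 = 8.2055 mm
θ = 68° = 1.186824 rad
V = θ·R_c·A = 1.186824·8.2055·246.3750 = 2399.313 mm³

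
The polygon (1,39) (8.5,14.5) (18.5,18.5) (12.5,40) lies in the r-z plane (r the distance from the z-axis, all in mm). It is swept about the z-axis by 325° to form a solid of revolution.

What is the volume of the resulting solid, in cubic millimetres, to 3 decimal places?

Volume = 14940.891 mm³

Profile (r,z), 4 vertices: (1,39) (8.5,14.5) (18.5,18.5) (12.5,40)
edge 0: (1,39)→(8.5,14.5)  cross = 1·14.5 − 8.5·39 = -317.0000; (r_i+r_j)·cross = 9.5·-317.0000 = -3011.5000
edge 1: (8.5,14.5)→(18.5,18.5)  cross = 8.5·18.5 − 18.5·14.5 = -111.0000; (r_i+r_j)·cross = 27·-111.0000 = -2997.0000
edge 2: (18.5,18.5)→(12.5,40)  cross = 18.5·40 − 12.5·18.5 = 508.7500; (r_i+r_j)·cross = 31·508.7500 = 15771.2500
edge 3: (12.5,40)→(1,39)  cross = 12.5·39 − 1·40 = 447.5000; (r_i+r_j)·cross = 13.5·447.5000 = 6041.2500
Σcross = 528.2500 → A = |Σcross|/2 = 264.1250 mm²
Σ(r_i+r_j)·cross = 15804.0000 → first moment M = |Σ|/6 = 2634.0000
R_c = M/A = 2634.0000/264.1250 = 9.9726 mm
θ = 325° = 5.672320 rad
V = θ·R_c·A = 5.672320·9.9726·264.1250 = 14940.891 mm³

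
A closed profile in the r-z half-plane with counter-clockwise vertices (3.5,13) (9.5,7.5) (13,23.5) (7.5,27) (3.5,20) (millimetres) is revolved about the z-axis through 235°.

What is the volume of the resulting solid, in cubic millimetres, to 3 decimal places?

Volume = 3818.860 mm³

Profile (r,z), 5 vertices: (3.5,13) (9.5,7.5) (13,23.5) (7.5,27) (3.5,20)
edge 0: (3.5,13)→(9.5,7.5)  cross = 3.5·7.5 − 9.5·13 = -97.2500; (r_i+r_j)·cross = 13·-97.2500 = -1264.2500
edge 1: (9.5,7.5)→(13,23.5)  cross = 9.5·23.5 − 13·7.5 = 125.7500; (r_i+r_j)·cross = 22.5·125.7500 = 2829.3750
edge 2: (13,23.5)→(7.5,27)  cross = 13·27 − 7.5·23.5 = 174.7500; (r_i+r_j)·cross = 20.5·174.7500 = 3582.3750
edge 3: (7.5,27)→(3.5,20)  cross = 7.5·20 − 3.5·27 = 55.5000; (r_i+r_j)·cross = 11·55.5000 = 610.5000
edge 4: (3.5,20)→(3.5,13)  cross = 3.5·13 − 3.5·20 = -24.5000; (r_i+r_j)·cross = 7·-24.5000 = -171.5000
Σcross = 234.2500 → A = |Σcross|/2 = 117.1250 mm²
Σ(r_i+r_j)·cross = 5586.5000 → first moment M = |Σ|/6 = 931.0833
R_c = M/A = 931.0833/117.1250 = 7.9495 mm
θ = 235° = 4.101524 rad
V = θ·R_c·A = 4.101524·7.9495·117.1250 = 3818.860 mm³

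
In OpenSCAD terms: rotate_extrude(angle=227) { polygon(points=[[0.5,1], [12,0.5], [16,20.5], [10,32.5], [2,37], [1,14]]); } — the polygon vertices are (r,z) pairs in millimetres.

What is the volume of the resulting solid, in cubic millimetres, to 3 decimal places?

Profile (r,z), 6 vertices: (0.5,1) (12,0.5) (16,20.5) (10,32.5) (2,37) (1,14)
edge 0: (0.5,1)→(12,0.5)  cross = 0.5·0.5 − 12·1 = -11.7500; (r_i+r_j)·cross = 12.5·-11.7500 = -146.8750
edge 1: (12,0.5)→(16,20.5)  cross = 12·20.5 − 16·0.5 = 238.0000; (r_i+r_j)·cross = 28·238.0000 = 6664.0000
edge 2: (16,20.5)→(10,32.5)  cross = 16·32.5 − 10·20.5 = 315.0000; (r_i+r_j)·cross = 26·315.0000 = 8190.0000
edge 3: (10,32.5)→(2,37)  cross = 10·37 − 2·32.5 = 305.0000; (r_i+r_j)·cross = 12·305.0000 = 3660.0000
edge 4: (2,37)→(1,14)  cross = 2·14 − 1·37 = -9.0000; (r_i+r_j)·cross = 3·-9.0000 = -27.0000
edge 5: (1,14)→(0.5,1)  cross = 1·1 − 0.5·14 = -6.0000; (r_i+r_j)·cross = 1.5·-6.0000 = -9.0000
Σcross = 831.2500 → A = |Σcross|/2 = 415.6250 mm²
Σ(r_i+r_j)·cross = 18331.1250 → first moment M = |Σ|/6 = 3055.1875
R_c = M/A = 3055.1875/415.6250 = 7.3508 mm
θ = 227° = 3.961897 rad
V = θ·R_c·A = 3.961897·7.3508·415.6250 = 12104.339 mm³

Volume = 12104.339 mm³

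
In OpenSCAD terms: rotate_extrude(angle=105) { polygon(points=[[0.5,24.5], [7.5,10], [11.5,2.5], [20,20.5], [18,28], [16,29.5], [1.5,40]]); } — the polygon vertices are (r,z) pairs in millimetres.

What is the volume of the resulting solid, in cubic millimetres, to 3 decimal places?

Volume = 7065.115 mm³

Profile (r,z), 7 vertices: (0.5,24.5) (7.5,10) (11.5,2.5) (20,20.5) (18,28) (16,29.5) (1.5,40)
edge 0: (0.5,24.5)→(7.5,10)  cross = 0.5·10 − 7.5·24.5 = -178.7500; (r_i+r_j)·cross = 8·-178.7500 = -1430.0000
edge 1: (7.5,10)→(11.5,2.5)  cross = 7.5·2.5 − 11.5·10 = -96.2500; (r_i+r_j)·cross = 19·-96.2500 = -1828.7500
edge 2: (11.5,2.5)→(20,20.5)  cross = 11.5·20.5 − 20·2.5 = 185.7500; (r_i+r_j)·cross = 31.5·185.7500 = 5851.1250
edge 3: (20,20.5)→(18,28)  cross = 20·28 − 18·20.5 = 191.0000; (r_i+r_j)·cross = 38·191.0000 = 7258.0000
edge 4: (18,28)→(16,29.5)  cross = 18·29.5 − 16·28 = 83.0000; (r_i+r_j)·cross = 34·83.0000 = 2822.0000
edge 5: (16,29.5)→(1.5,40)  cross = 16·40 − 1.5·29.5 = 595.7500; (r_i+r_j)·cross = 17.5·595.7500 = 10425.6250
edge 6: (1.5,40)→(0.5,24.5)  cross = 1.5·24.5 − 0.5·40 = 16.7500; (r_i+r_j)·cross = 2·16.7500 = 33.5000
Σcross = 797.2500 → A = |Σcross|/2 = 398.6250 mm²
Σ(r_i+r_j)·cross = 23131.5000 → first moment M = |Σ|/6 = 3855.2500
R_c = M/A = 3855.2500/398.6250 = 9.6714 mm
θ = 105° = 1.832596 rad
V = θ·R_c·A = 1.832596·9.6714·398.6250 = 7065.115 mm³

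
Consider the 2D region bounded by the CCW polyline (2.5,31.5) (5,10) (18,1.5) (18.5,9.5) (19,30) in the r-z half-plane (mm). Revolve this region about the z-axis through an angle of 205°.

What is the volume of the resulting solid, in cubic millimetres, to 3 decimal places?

Profile (r,z), 5 vertices: (2.5,31.5) (5,10) (18,1.5) (18.5,9.5) (19,30)
edge 0: (2.5,31.5)→(5,10)  cross = 2.5·10 − 5·31.5 = -132.5000; (r_i+r_j)·cross = 7.5·-132.5000 = -993.7500
edge 1: (5,10)→(18,1.5)  cross = 5·1.5 − 18·10 = -172.5000; (r_i+r_j)·cross = 23·-172.5000 = -3967.5000
edge 2: (18,1.5)→(18.5,9.5)  cross = 18·9.5 − 18.5·1.5 = 143.2500; (r_i+r_j)·cross = 36.5·143.2500 = 5228.6250
edge 3: (18.5,9.5)→(19,30)  cross = 18.5·30 − 19·9.5 = 374.5000; (r_i+r_j)·cross = 37.5·374.5000 = 14043.7500
edge 4: (19,30)→(2.5,31.5)  cross = 19·31.5 − 2.5·30 = 523.5000; (r_i+r_j)·cross = 21.5·523.5000 = 11255.2500
Σcross = 736.2500 → A = |Σcross|/2 = 368.1250 mm²
Σ(r_i+r_j)·cross = 25566.3750 → first moment M = |Σ|/6 = 4261.0625
R_c = M/A = 4261.0625/368.1250 = 11.5750 mm
θ = 205° = 3.577925 rad
V = θ·R_c·A = 3.577925·11.5750·368.1250 = 15245.762 mm³

Volume = 15245.762 mm³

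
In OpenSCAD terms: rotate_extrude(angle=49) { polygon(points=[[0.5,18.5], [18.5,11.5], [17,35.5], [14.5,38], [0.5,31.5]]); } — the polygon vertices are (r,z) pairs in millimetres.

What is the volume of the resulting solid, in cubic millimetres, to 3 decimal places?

Volume = 2946.916 mm³

Profile (r,z), 5 vertices: (0.5,18.5) (18.5,11.5) (17,35.5) (14.5,38) (0.5,31.5)
edge 0: (0.5,18.5)→(18.5,11.5)  cross = 0.5·11.5 − 18.5·18.5 = -336.5000; (r_i+r_j)·cross = 19·-336.5000 = -6393.5000
edge 1: (18.5,11.5)→(17,35.5)  cross = 18.5·35.5 − 17·11.5 = 461.2500; (r_i+r_j)·cross = 35.5·461.2500 = 16374.3750
edge 2: (17,35.5)→(14.5,38)  cross = 17·38 − 14.5·35.5 = 131.2500; (r_i+r_j)·cross = 31.5·131.2500 = 4134.3750
edge 3: (14.5,38)→(0.5,31.5)  cross = 14.5·31.5 − 0.5·38 = 437.7500; (r_i+r_j)·cross = 15·437.7500 = 6566.2500
edge 4: (0.5,31.5)→(0.5,18.5)  cross = 0.5·18.5 − 0.5·31.5 = -6.5000; (r_i+r_j)·cross = 1·-6.5000 = -6.5000
Σcross = 687.2500 → A = |Σcross|/2 = 343.6250 mm²
Σ(r_i+r_j)·cross = 20675.0000 → first moment M = |Σ|/6 = 3445.8333
R_c = M/A = 3445.8333/343.6250 = 10.0279 mm
θ = 49° = 0.855211 rad
V = θ·R_c·A = 0.855211·10.0279·343.6250 = 2946.916 mm³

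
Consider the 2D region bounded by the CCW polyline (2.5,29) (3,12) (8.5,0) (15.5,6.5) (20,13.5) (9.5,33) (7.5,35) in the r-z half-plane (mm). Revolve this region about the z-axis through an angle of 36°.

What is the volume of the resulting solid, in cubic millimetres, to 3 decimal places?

Profile (r,z), 7 vertices: (2.5,29) (3,12) (8.5,0) (15.5,6.5) (20,13.5) (9.5,33) (7.5,35)
edge 0: (2.5,29)→(3,12)  cross = 2.5·12 − 3·29 = -57.0000; (r_i+r_j)·cross = 5.5·-57.0000 = -313.5000
edge 1: (3,12)→(8.5,0)  cross = 3·0 − 8.5·12 = -102.0000; (r_i+r_j)·cross = 11.5·-102.0000 = -1173.0000
edge 2: (8.5,0)→(15.5,6.5)  cross = 8.5·6.5 − 15.5·0 = 55.2500; (r_i+r_j)·cross = 24·55.2500 = 1326.0000
edge 3: (15.5,6.5)→(20,13.5)  cross = 15.5·13.5 − 20·6.5 = 79.2500; (r_i+r_j)·cross = 35.5·79.2500 = 2813.3750
edge 4: (20,13.5)→(9.5,33)  cross = 20·33 − 9.5·13.5 = 531.7500; (r_i+r_j)·cross = 29.5·531.7500 = 15686.6250
edge 5: (9.5,33)→(7.5,35)  cross = 9.5·35 − 7.5·33 = 85.0000; (r_i+r_j)·cross = 17·85.0000 = 1445.0000
edge 6: (7.5,35)→(2.5,29)  cross = 7.5·29 − 2.5·35 = 130.0000; (r_i+r_j)·cross = 10·130.0000 = 1300.0000
Σcross = 722.2500 → A = |Σcross|/2 = 361.1250 mm²
Σ(r_i+r_j)·cross = 21084.5000 → first moment M = |Σ|/6 = 3514.0833
R_c = M/A = 3514.0833/361.1250 = 9.7309 mm
θ = 36° = 0.628319 rad
V = θ·R_c·A = 0.628319·9.7309·361.1250 = 2207.964 mm³

Volume = 2207.964 mm³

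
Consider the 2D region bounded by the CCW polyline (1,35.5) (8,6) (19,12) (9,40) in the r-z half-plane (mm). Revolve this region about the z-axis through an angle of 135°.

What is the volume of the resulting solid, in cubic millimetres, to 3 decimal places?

Volume = 7093.324 mm³

Profile (r,z), 4 vertices: (1,35.5) (8,6) (19,12) (9,40)
edge 0: (1,35.5)→(8,6)  cross = 1·6 − 8·35.5 = -278.0000; (r_i+r_j)·cross = 9·-278.0000 = -2502.0000
edge 1: (8,6)→(19,12)  cross = 8·12 − 19·6 = -18.0000; (r_i+r_j)·cross = 27·-18.0000 = -486.0000
edge 2: (19,12)→(9,40)  cross = 19·40 − 9·12 = 652.0000; (r_i+r_j)·cross = 28·652.0000 = 18256.0000
edge 3: (9,40)→(1,35.5)  cross = 9·35.5 − 1·40 = 279.5000; (r_i+r_j)·cross = 10·279.5000 = 2795.0000
Σcross = 635.5000 → A = |Σcross|/2 = 317.7500 mm²
Σ(r_i+r_j)·cross = 18063.0000 → first moment M = |Σ|/6 = 3010.5000
R_c = M/A = 3010.5000/317.7500 = 9.4744 mm
θ = 135° = 2.356194 rad
V = θ·R_c·A = 2.356194·9.4744·317.7500 = 7093.324 mm³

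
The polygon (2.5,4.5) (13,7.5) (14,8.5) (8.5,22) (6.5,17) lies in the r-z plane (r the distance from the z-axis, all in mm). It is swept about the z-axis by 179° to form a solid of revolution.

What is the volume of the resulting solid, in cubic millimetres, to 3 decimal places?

Volume = 2468.070 mm³

Profile (r,z), 5 vertices: (2.5,4.5) (13,7.5) (14,8.5) (8.5,22) (6.5,17)
edge 0: (2.5,4.5)→(13,7.5)  cross = 2.5·7.5 − 13·4.5 = -39.7500; (r_i+r_j)·cross = 15.5·-39.7500 = -616.1250
edge 1: (13,7.5)→(14,8.5)  cross = 13·8.5 − 14·7.5 = 5.5000; (r_i+r_j)·cross = 27·5.5000 = 148.5000
edge 2: (14,8.5)→(8.5,22)  cross = 14·22 − 8.5·8.5 = 235.7500; (r_i+r_j)·cross = 22.5·235.7500 = 5304.3750
edge 3: (8.5,22)→(6.5,17)  cross = 8.5·17 − 6.5·22 = 1.5000; (r_i+r_j)·cross = 15·1.5000 = 22.5000
edge 4: (6.5,17)→(2.5,4.5)  cross = 6.5·4.5 − 2.5·17 = -13.2500; (r_i+r_j)·cross = 9·-13.2500 = -119.2500
Σcross = 189.7500 → A = |Σcross|/2 = 94.8750 mm²
Σ(r_i+r_j)·cross = 4740.0000 → first moment M = |Σ|/6 = 790.0000
R_c = M/A = 790.0000/94.8750 = 8.3267 mm
θ = 179° = 3.124139 rad
V = θ·R_c·A = 3.124139·8.3267·94.8750 = 2468.070 mm³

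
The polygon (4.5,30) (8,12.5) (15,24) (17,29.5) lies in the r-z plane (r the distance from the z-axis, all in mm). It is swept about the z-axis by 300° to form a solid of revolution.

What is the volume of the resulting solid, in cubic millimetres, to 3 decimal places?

Volume = 6127.415 mm³

Profile (r,z), 4 vertices: (4.5,30) (8,12.5) (15,24) (17,29.5)
edge 0: (4.5,30)→(8,12.5)  cross = 4.5·12.5 − 8·30 = -183.7500; (r_i+r_j)·cross = 12.5·-183.7500 = -2296.8750
edge 1: (8,12.5)→(15,24)  cross = 8·24 − 15·12.5 = 4.5000; (r_i+r_j)·cross = 23·4.5000 = 103.5000
edge 2: (15,24)→(17,29.5)  cross = 15·29.5 − 17·24 = 34.5000; (r_i+r_j)·cross = 32·34.5000 = 1104.0000
edge 3: (17,29.5)→(4.5,30)  cross = 17·30 − 4.5·29.5 = 377.2500; (r_i+r_j)·cross = 21.5·377.2500 = 8110.8750
Σcross = 232.5000 → A = |Σcross|/2 = 116.2500 mm²
Σ(r_i+r_j)·cross = 7021.5000 → first moment M = |Σ|/6 = 1170.2500
R_c = M/A = 1170.2500/116.2500 = 10.0667 mm
θ = 300° = 5.235988 rad
V = θ·R_c·A = 5.235988·10.0667·116.2500 = 6127.415 mm³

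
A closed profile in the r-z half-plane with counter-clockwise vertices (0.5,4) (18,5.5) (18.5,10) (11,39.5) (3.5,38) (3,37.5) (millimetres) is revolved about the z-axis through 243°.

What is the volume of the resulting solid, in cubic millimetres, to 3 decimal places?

Volume = 16987.220 mm³

Profile (r,z), 6 vertices: (0.5,4) (18,5.5) (18.5,10) (11,39.5) (3.5,38) (3,37.5)
edge 0: (0.5,4)→(18,5.5)  cross = 0.5·5.5 − 18·4 = -69.2500; (r_i+r_j)·cross = 18.5·-69.2500 = -1281.1250
edge 1: (18,5.5)→(18.5,10)  cross = 18·10 − 18.5·5.5 = 78.2500; (r_i+r_j)·cross = 36.5·78.2500 = 2856.1250
edge 2: (18.5,10)→(11,39.5)  cross = 18.5·39.5 − 11·10 = 620.7500; (r_i+r_j)·cross = 29.5·620.7500 = 18312.1250
edge 3: (11,39.5)→(3.5,38)  cross = 11·38 − 3.5·39.5 = 279.7500; (r_i+r_j)·cross = 14.5·279.7500 = 4056.3750
edge 4: (3.5,38)→(3,37.5)  cross = 3.5·37.5 − 3·38 = 17.2500; (r_i+r_j)·cross = 6.5·17.2500 = 112.1250
edge 5: (3,37.5)→(0.5,4)  cross = 3·4 − 0.5·37.5 = -6.7500; (r_i+r_j)·cross = 3.5·-6.7500 = -23.6250
Σcross = 920.0000 → A = |Σcross|/2 = 460.0000 mm²
Σ(r_i+r_j)·cross = 24032.0000 → first moment M = |Σ|/6 = 4005.3333
R_c = M/A = 4005.3333/460.0000 = 8.7072 mm
θ = 243° = 4.241150 rad
V = θ·R_c·A = 4.241150·8.7072·460.0000 = 16987.220 mm³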